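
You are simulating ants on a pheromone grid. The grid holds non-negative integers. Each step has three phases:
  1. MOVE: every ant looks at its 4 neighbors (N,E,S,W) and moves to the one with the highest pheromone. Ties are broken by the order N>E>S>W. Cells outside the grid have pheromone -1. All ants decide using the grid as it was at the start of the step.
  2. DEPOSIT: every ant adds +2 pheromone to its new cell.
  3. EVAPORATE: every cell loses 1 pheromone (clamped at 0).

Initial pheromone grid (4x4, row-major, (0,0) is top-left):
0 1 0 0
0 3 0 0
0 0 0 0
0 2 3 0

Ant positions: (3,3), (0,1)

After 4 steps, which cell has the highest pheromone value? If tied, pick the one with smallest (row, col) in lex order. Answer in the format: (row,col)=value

Answer: (1,1)=3

Derivation:
Step 1: ant0:(3,3)->W->(3,2) | ant1:(0,1)->S->(1,1)
  grid max=4 at (1,1)
Step 2: ant0:(3,2)->W->(3,1) | ant1:(1,1)->N->(0,1)
  grid max=3 at (1,1)
Step 3: ant0:(3,1)->E->(3,2) | ant1:(0,1)->S->(1,1)
  grid max=4 at (1,1)
Step 4: ant0:(3,2)->W->(3,1) | ant1:(1,1)->N->(0,1)
  grid max=3 at (1,1)
Final grid:
  0 1 0 0
  0 3 0 0
  0 0 0 0
  0 2 3 0
Max pheromone 3 at (1,1)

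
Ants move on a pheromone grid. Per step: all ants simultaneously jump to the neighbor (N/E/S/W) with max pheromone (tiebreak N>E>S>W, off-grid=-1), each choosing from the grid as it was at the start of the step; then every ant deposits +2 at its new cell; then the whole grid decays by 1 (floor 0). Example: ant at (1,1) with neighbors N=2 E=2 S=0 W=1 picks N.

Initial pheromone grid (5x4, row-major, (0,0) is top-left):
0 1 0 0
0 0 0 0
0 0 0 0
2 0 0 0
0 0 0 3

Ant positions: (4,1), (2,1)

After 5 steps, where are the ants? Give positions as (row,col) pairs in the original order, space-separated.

Step 1: ant0:(4,1)->N->(3,1) | ant1:(2,1)->N->(1,1)
  grid max=2 at (4,3)
Step 2: ant0:(3,1)->W->(3,0) | ant1:(1,1)->N->(0,1)
  grid max=2 at (3,0)
Step 3: ant0:(3,0)->N->(2,0) | ant1:(0,1)->E->(0,2)
  grid max=1 at (0,2)
Step 4: ant0:(2,0)->S->(3,0) | ant1:(0,2)->E->(0,3)
  grid max=2 at (3,0)
Step 5: ant0:(3,0)->N->(2,0) | ant1:(0,3)->S->(1,3)
  grid max=1 at (1,3)

(2,0) (1,3)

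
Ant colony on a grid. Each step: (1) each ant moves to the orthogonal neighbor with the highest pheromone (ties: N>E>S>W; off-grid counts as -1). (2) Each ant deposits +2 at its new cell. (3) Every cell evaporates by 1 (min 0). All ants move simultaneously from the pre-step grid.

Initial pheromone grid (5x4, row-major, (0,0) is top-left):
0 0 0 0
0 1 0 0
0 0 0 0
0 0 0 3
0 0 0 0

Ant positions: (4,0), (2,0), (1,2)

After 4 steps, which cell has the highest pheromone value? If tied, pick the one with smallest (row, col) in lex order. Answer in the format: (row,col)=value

Answer: (1,1)=7

Derivation:
Step 1: ant0:(4,0)->N->(3,0) | ant1:(2,0)->N->(1,0) | ant2:(1,2)->W->(1,1)
  grid max=2 at (1,1)
Step 2: ant0:(3,0)->N->(2,0) | ant1:(1,0)->E->(1,1) | ant2:(1,1)->W->(1,0)
  grid max=3 at (1,1)
Step 3: ant0:(2,0)->N->(1,0) | ant1:(1,1)->W->(1,0) | ant2:(1,0)->E->(1,1)
  grid max=5 at (1,0)
Step 4: ant0:(1,0)->E->(1,1) | ant1:(1,0)->E->(1,1) | ant2:(1,1)->W->(1,0)
  grid max=7 at (1,1)
Final grid:
  0 0 0 0
  6 7 0 0
  0 0 0 0
  0 0 0 0
  0 0 0 0
Max pheromone 7 at (1,1)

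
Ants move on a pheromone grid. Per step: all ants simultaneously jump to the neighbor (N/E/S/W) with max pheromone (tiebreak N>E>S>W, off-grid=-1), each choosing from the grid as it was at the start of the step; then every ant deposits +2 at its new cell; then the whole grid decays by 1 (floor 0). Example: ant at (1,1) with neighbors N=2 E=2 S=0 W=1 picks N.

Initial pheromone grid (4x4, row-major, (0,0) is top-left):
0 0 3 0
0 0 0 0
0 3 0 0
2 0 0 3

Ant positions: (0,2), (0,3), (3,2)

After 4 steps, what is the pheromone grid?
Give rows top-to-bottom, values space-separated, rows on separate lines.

After step 1: ants at (0,3),(0,2),(3,3)
  0 0 4 1
  0 0 0 0
  0 2 0 0
  1 0 0 4
After step 2: ants at (0,2),(0,3),(2,3)
  0 0 5 2
  0 0 0 0
  0 1 0 1
  0 0 0 3
After step 3: ants at (0,3),(0,2),(3,3)
  0 0 6 3
  0 0 0 0
  0 0 0 0
  0 0 0 4
After step 4: ants at (0,2),(0,3),(2,3)
  0 0 7 4
  0 0 0 0
  0 0 0 1
  0 0 0 3

0 0 7 4
0 0 0 0
0 0 0 1
0 0 0 3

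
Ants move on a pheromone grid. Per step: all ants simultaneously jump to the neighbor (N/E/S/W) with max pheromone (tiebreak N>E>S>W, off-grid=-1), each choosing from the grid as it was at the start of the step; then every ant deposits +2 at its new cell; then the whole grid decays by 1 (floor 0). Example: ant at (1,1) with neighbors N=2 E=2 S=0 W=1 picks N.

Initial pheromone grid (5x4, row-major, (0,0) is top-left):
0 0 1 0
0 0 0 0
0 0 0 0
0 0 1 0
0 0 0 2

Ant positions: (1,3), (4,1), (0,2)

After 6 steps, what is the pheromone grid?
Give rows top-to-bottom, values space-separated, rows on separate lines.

After step 1: ants at (0,3),(3,1),(0,3)
  0 0 0 3
  0 0 0 0
  0 0 0 0
  0 1 0 0
  0 0 0 1
After step 2: ants at (1,3),(2,1),(1,3)
  0 0 0 2
  0 0 0 3
  0 1 0 0
  0 0 0 0
  0 0 0 0
After step 3: ants at (0,3),(1,1),(0,3)
  0 0 0 5
  0 1 0 2
  0 0 0 0
  0 0 0 0
  0 0 0 0
After step 4: ants at (1,3),(0,1),(1,3)
  0 1 0 4
  0 0 0 5
  0 0 0 0
  0 0 0 0
  0 0 0 0
After step 5: ants at (0,3),(0,2),(0,3)
  0 0 1 7
  0 0 0 4
  0 0 0 0
  0 0 0 0
  0 0 0 0
After step 6: ants at (1,3),(0,3),(1,3)
  0 0 0 8
  0 0 0 7
  0 0 0 0
  0 0 0 0
  0 0 0 0

0 0 0 8
0 0 0 7
0 0 0 0
0 0 0 0
0 0 0 0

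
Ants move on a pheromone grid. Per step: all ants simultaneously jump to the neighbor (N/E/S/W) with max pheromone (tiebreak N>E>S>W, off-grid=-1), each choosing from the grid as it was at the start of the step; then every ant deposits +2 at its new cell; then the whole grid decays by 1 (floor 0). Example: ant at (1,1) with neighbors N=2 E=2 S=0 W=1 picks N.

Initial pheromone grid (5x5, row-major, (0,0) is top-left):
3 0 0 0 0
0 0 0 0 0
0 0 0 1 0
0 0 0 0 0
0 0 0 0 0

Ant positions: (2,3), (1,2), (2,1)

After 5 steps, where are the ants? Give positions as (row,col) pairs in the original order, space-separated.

Step 1: ant0:(2,3)->N->(1,3) | ant1:(1,2)->N->(0,2) | ant2:(2,1)->N->(1,1)
  grid max=2 at (0,0)
Step 2: ant0:(1,3)->N->(0,3) | ant1:(0,2)->E->(0,3) | ant2:(1,1)->N->(0,1)
  grid max=3 at (0,3)
Step 3: ant0:(0,3)->E->(0,4) | ant1:(0,3)->E->(0,4) | ant2:(0,1)->W->(0,0)
  grid max=3 at (0,4)
Step 4: ant0:(0,4)->W->(0,3) | ant1:(0,4)->W->(0,3) | ant2:(0,0)->E->(0,1)
  grid max=5 at (0,3)
Step 5: ant0:(0,3)->E->(0,4) | ant1:(0,3)->E->(0,4) | ant2:(0,1)->W->(0,0)
  grid max=5 at (0,4)

(0,4) (0,4) (0,0)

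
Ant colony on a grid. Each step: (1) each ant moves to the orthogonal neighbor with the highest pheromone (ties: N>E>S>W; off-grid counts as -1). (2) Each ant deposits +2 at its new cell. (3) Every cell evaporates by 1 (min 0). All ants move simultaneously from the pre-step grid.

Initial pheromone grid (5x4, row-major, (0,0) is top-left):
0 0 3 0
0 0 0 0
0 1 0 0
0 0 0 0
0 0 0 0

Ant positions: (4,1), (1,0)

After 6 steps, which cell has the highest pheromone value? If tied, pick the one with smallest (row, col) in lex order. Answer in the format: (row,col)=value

Answer: (0,2)=3

Derivation:
Step 1: ant0:(4,1)->N->(3,1) | ant1:(1,0)->N->(0,0)
  grid max=2 at (0,2)
Step 2: ant0:(3,1)->N->(2,1) | ant1:(0,0)->E->(0,1)
  grid max=1 at (0,1)
Step 3: ant0:(2,1)->N->(1,1) | ant1:(0,1)->E->(0,2)
  grid max=2 at (0,2)
Step 4: ant0:(1,1)->N->(0,1) | ant1:(0,2)->E->(0,3)
  grid max=1 at (0,1)
Step 5: ant0:(0,1)->E->(0,2) | ant1:(0,3)->W->(0,2)
  grid max=4 at (0,2)
Step 6: ant0:(0,2)->E->(0,3) | ant1:(0,2)->E->(0,3)
  grid max=3 at (0,2)
Final grid:
  0 0 3 3
  0 0 0 0
  0 0 0 0
  0 0 0 0
  0 0 0 0
Max pheromone 3 at (0,2)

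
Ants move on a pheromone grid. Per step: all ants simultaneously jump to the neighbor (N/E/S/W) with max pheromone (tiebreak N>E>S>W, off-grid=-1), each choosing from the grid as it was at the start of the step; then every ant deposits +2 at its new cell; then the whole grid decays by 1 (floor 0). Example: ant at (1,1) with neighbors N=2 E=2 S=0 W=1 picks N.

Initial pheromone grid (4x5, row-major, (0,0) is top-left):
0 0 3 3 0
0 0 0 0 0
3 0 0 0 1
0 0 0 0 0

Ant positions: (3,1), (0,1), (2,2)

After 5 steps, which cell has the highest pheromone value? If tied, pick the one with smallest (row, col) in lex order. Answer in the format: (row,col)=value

Answer: (0,2)=8

Derivation:
Step 1: ant0:(3,1)->N->(2,1) | ant1:(0,1)->E->(0,2) | ant2:(2,2)->N->(1,2)
  grid max=4 at (0,2)
Step 2: ant0:(2,1)->W->(2,0) | ant1:(0,2)->E->(0,3) | ant2:(1,2)->N->(0,2)
  grid max=5 at (0,2)
Step 3: ant0:(2,0)->N->(1,0) | ant1:(0,3)->W->(0,2) | ant2:(0,2)->E->(0,3)
  grid max=6 at (0,2)
Step 4: ant0:(1,0)->S->(2,0) | ant1:(0,2)->E->(0,3) | ant2:(0,3)->W->(0,2)
  grid max=7 at (0,2)
Step 5: ant0:(2,0)->N->(1,0) | ant1:(0,3)->W->(0,2) | ant2:(0,2)->E->(0,3)
  grid max=8 at (0,2)
Final grid:
  0 0 8 6 0
  1 0 0 0 0
  2 0 0 0 0
  0 0 0 0 0
Max pheromone 8 at (0,2)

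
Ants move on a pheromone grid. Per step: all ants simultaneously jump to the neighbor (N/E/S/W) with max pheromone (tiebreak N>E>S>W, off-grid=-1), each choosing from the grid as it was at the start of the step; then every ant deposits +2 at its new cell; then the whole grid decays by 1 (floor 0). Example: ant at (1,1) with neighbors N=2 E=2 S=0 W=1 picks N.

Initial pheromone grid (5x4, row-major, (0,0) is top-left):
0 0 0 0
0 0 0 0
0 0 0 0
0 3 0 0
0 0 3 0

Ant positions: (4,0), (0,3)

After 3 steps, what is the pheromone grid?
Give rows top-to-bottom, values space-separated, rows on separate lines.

After step 1: ants at (3,0),(1,3)
  0 0 0 0
  0 0 0 1
  0 0 0 0
  1 2 0 0
  0 0 2 0
After step 2: ants at (3,1),(0,3)
  0 0 0 1
  0 0 0 0
  0 0 0 0
  0 3 0 0
  0 0 1 0
After step 3: ants at (2,1),(1,3)
  0 0 0 0
  0 0 0 1
  0 1 0 0
  0 2 0 0
  0 0 0 0

0 0 0 0
0 0 0 1
0 1 0 0
0 2 0 0
0 0 0 0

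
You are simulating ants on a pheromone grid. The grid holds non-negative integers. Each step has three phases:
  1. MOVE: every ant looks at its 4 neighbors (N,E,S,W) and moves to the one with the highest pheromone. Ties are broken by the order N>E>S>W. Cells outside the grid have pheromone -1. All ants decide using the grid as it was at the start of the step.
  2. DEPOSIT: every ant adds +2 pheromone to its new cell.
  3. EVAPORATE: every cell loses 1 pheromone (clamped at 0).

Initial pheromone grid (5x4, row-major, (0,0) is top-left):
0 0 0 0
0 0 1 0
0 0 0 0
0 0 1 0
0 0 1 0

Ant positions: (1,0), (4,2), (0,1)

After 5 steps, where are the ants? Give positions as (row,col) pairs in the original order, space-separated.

Step 1: ant0:(1,0)->N->(0,0) | ant1:(4,2)->N->(3,2) | ant2:(0,1)->E->(0,2)
  grid max=2 at (3,2)
Step 2: ant0:(0,0)->E->(0,1) | ant1:(3,2)->N->(2,2) | ant2:(0,2)->E->(0,3)
  grid max=1 at (0,1)
Step 3: ant0:(0,1)->E->(0,2) | ant1:(2,2)->S->(3,2) | ant2:(0,3)->S->(1,3)
  grid max=2 at (3,2)
Step 4: ant0:(0,2)->E->(0,3) | ant1:(3,2)->N->(2,2) | ant2:(1,3)->N->(0,3)
  grid max=3 at (0,3)
Step 5: ant0:(0,3)->S->(1,3) | ant1:(2,2)->S->(3,2) | ant2:(0,3)->S->(1,3)
  grid max=3 at (1,3)

(1,3) (3,2) (1,3)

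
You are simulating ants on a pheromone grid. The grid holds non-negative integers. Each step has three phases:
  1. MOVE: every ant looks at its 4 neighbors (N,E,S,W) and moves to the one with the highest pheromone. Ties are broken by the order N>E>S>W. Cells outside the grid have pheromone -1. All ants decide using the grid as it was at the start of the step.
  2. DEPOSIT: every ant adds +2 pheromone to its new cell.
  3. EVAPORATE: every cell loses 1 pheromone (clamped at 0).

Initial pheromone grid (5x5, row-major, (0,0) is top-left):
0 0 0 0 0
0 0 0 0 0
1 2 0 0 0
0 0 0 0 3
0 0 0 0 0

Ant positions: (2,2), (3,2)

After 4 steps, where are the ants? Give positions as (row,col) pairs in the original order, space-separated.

Step 1: ant0:(2,2)->W->(2,1) | ant1:(3,2)->N->(2,2)
  grid max=3 at (2,1)
Step 2: ant0:(2,1)->E->(2,2) | ant1:(2,2)->W->(2,1)
  grid max=4 at (2,1)
Step 3: ant0:(2,2)->W->(2,1) | ant1:(2,1)->E->(2,2)
  grid max=5 at (2,1)
Step 4: ant0:(2,1)->E->(2,2) | ant1:(2,2)->W->(2,1)
  grid max=6 at (2,1)

(2,2) (2,1)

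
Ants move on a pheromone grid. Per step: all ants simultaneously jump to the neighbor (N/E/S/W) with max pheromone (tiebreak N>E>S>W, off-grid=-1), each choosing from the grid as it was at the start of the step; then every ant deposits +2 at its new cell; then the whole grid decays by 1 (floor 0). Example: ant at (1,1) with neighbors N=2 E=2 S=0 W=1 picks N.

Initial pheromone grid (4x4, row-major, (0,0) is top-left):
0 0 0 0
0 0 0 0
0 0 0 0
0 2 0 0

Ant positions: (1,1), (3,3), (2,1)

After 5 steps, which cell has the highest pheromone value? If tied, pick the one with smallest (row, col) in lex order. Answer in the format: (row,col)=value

Answer: (0,3)=5

Derivation:
Step 1: ant0:(1,1)->N->(0,1) | ant1:(3,3)->N->(2,3) | ant2:(2,1)->S->(3,1)
  grid max=3 at (3,1)
Step 2: ant0:(0,1)->E->(0,2) | ant1:(2,3)->N->(1,3) | ant2:(3,1)->N->(2,1)
  grid max=2 at (3,1)
Step 3: ant0:(0,2)->E->(0,3) | ant1:(1,3)->N->(0,3) | ant2:(2,1)->S->(3,1)
  grid max=3 at (0,3)
Step 4: ant0:(0,3)->S->(1,3) | ant1:(0,3)->S->(1,3) | ant2:(3,1)->N->(2,1)
  grid max=3 at (1,3)
Step 5: ant0:(1,3)->N->(0,3) | ant1:(1,3)->N->(0,3) | ant2:(2,1)->S->(3,1)
  grid max=5 at (0,3)
Final grid:
  0 0 0 5
  0 0 0 2
  0 0 0 0
  0 3 0 0
Max pheromone 5 at (0,3)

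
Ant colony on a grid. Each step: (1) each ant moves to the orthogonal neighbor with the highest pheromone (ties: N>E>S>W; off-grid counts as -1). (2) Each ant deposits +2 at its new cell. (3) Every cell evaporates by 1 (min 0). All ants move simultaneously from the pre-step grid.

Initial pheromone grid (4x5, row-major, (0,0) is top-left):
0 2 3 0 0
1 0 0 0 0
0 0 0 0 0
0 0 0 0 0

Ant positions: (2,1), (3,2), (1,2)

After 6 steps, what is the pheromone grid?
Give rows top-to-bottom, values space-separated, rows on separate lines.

After step 1: ants at (1,1),(2,2),(0,2)
  0 1 4 0 0
  0 1 0 0 0
  0 0 1 0 0
  0 0 0 0 0
After step 2: ants at (0,1),(1,2),(0,1)
  0 4 3 0 0
  0 0 1 0 0
  0 0 0 0 0
  0 0 0 0 0
After step 3: ants at (0,2),(0,2),(0,2)
  0 3 8 0 0
  0 0 0 0 0
  0 0 0 0 0
  0 0 0 0 0
After step 4: ants at (0,1),(0,1),(0,1)
  0 8 7 0 0
  0 0 0 0 0
  0 0 0 0 0
  0 0 0 0 0
After step 5: ants at (0,2),(0,2),(0,2)
  0 7 12 0 0
  0 0 0 0 0
  0 0 0 0 0
  0 0 0 0 0
After step 6: ants at (0,1),(0,1),(0,1)
  0 12 11 0 0
  0 0 0 0 0
  0 0 0 0 0
  0 0 0 0 0

0 12 11 0 0
0 0 0 0 0
0 0 0 0 0
0 0 0 0 0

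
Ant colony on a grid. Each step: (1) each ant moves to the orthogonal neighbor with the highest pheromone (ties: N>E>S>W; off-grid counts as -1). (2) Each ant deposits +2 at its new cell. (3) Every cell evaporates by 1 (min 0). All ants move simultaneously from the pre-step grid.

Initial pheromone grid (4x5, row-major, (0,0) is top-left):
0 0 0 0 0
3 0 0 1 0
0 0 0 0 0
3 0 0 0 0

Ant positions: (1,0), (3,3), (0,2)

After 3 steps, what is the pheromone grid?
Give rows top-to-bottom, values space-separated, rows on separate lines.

After step 1: ants at (0,0),(2,3),(0,3)
  1 0 0 1 0
  2 0 0 0 0
  0 0 0 1 0
  2 0 0 0 0
After step 2: ants at (1,0),(1,3),(0,4)
  0 0 0 0 1
  3 0 0 1 0
  0 0 0 0 0
  1 0 0 0 0
After step 3: ants at (0,0),(0,3),(1,4)
  1 0 0 1 0
  2 0 0 0 1
  0 0 0 0 0
  0 0 0 0 0

1 0 0 1 0
2 0 0 0 1
0 0 0 0 0
0 0 0 0 0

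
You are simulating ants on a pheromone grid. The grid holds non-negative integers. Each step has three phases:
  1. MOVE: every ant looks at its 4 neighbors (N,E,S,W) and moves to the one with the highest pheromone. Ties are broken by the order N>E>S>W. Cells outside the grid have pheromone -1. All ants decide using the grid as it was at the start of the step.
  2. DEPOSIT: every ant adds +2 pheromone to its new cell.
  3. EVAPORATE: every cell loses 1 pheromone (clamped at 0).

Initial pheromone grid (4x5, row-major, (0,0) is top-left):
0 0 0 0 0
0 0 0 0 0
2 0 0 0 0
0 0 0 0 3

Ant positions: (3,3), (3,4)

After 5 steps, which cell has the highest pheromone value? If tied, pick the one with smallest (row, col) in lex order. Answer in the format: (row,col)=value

Step 1: ant0:(3,3)->E->(3,4) | ant1:(3,4)->N->(2,4)
  grid max=4 at (3,4)
Step 2: ant0:(3,4)->N->(2,4) | ant1:(2,4)->S->(3,4)
  grid max=5 at (3,4)
Step 3: ant0:(2,4)->S->(3,4) | ant1:(3,4)->N->(2,4)
  grid max=6 at (3,4)
Step 4: ant0:(3,4)->N->(2,4) | ant1:(2,4)->S->(3,4)
  grid max=7 at (3,4)
Step 5: ant0:(2,4)->S->(3,4) | ant1:(3,4)->N->(2,4)
  grid max=8 at (3,4)
Final grid:
  0 0 0 0 0
  0 0 0 0 0
  0 0 0 0 5
  0 0 0 0 8
Max pheromone 8 at (3,4)

Answer: (3,4)=8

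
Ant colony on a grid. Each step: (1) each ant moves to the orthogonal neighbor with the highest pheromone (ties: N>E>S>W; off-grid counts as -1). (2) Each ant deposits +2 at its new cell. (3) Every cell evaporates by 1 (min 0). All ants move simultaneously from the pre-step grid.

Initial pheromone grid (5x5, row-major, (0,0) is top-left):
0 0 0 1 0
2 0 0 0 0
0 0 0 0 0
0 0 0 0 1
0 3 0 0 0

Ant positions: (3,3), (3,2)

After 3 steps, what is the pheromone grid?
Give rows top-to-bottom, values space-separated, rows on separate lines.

After step 1: ants at (3,4),(2,2)
  0 0 0 0 0
  1 0 0 0 0
  0 0 1 0 0
  0 0 0 0 2
  0 2 0 0 0
After step 2: ants at (2,4),(1,2)
  0 0 0 0 0
  0 0 1 0 0
  0 0 0 0 1
  0 0 0 0 1
  0 1 0 0 0
After step 3: ants at (3,4),(0,2)
  0 0 1 0 0
  0 0 0 0 0
  0 0 0 0 0
  0 0 0 0 2
  0 0 0 0 0

0 0 1 0 0
0 0 0 0 0
0 0 0 0 0
0 0 0 0 2
0 0 0 0 0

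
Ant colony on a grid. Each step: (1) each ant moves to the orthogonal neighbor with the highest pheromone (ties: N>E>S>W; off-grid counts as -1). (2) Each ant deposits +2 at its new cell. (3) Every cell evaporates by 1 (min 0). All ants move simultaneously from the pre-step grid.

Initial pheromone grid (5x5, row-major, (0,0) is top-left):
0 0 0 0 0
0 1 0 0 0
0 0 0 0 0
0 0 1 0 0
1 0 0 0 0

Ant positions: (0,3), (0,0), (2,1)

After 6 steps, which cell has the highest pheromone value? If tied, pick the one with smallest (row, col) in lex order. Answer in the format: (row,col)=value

Step 1: ant0:(0,3)->E->(0,4) | ant1:(0,0)->E->(0,1) | ant2:(2,1)->N->(1,1)
  grid max=2 at (1,1)
Step 2: ant0:(0,4)->S->(1,4) | ant1:(0,1)->S->(1,1) | ant2:(1,1)->N->(0,1)
  grid max=3 at (1,1)
Step 3: ant0:(1,4)->N->(0,4) | ant1:(1,1)->N->(0,1) | ant2:(0,1)->S->(1,1)
  grid max=4 at (1,1)
Step 4: ant0:(0,4)->S->(1,4) | ant1:(0,1)->S->(1,1) | ant2:(1,1)->N->(0,1)
  grid max=5 at (1,1)
Step 5: ant0:(1,4)->N->(0,4) | ant1:(1,1)->N->(0,1) | ant2:(0,1)->S->(1,1)
  grid max=6 at (1,1)
Step 6: ant0:(0,4)->S->(1,4) | ant1:(0,1)->S->(1,1) | ant2:(1,1)->N->(0,1)
  grid max=7 at (1,1)
Final grid:
  0 6 0 0 0
  0 7 0 0 1
  0 0 0 0 0
  0 0 0 0 0
  0 0 0 0 0
Max pheromone 7 at (1,1)

Answer: (1,1)=7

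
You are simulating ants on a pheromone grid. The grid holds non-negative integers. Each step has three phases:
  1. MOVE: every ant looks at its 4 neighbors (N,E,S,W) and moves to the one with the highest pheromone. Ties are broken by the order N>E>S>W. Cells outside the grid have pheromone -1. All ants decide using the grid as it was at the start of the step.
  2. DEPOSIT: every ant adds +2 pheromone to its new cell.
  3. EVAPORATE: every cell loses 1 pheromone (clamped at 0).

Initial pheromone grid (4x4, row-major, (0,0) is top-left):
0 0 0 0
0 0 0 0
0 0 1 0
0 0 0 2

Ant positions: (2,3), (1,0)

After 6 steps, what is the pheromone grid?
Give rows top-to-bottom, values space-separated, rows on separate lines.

After step 1: ants at (3,3),(0,0)
  1 0 0 0
  0 0 0 0
  0 0 0 0
  0 0 0 3
After step 2: ants at (2,3),(0,1)
  0 1 0 0
  0 0 0 0
  0 0 0 1
  0 0 0 2
After step 3: ants at (3,3),(0,2)
  0 0 1 0
  0 0 0 0
  0 0 0 0
  0 0 0 3
After step 4: ants at (2,3),(0,3)
  0 0 0 1
  0 0 0 0
  0 0 0 1
  0 0 0 2
After step 5: ants at (3,3),(1,3)
  0 0 0 0
  0 0 0 1
  0 0 0 0
  0 0 0 3
After step 6: ants at (2,3),(0,3)
  0 0 0 1
  0 0 0 0
  0 0 0 1
  0 0 0 2

0 0 0 1
0 0 0 0
0 0 0 1
0 0 0 2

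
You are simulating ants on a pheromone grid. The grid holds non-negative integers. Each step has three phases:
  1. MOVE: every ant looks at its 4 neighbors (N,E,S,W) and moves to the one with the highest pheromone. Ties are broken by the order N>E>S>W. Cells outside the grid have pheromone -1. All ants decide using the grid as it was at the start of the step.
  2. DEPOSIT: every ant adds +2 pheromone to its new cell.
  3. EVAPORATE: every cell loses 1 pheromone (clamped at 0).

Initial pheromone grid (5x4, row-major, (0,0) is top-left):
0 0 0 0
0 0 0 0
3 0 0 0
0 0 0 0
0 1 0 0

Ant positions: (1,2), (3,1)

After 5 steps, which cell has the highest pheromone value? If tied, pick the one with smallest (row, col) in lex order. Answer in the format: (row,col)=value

Step 1: ant0:(1,2)->N->(0,2) | ant1:(3,1)->S->(4,1)
  grid max=2 at (2,0)
Step 2: ant0:(0,2)->E->(0,3) | ant1:(4,1)->N->(3,1)
  grid max=1 at (0,3)
Step 3: ant0:(0,3)->S->(1,3) | ant1:(3,1)->S->(4,1)
  grid max=2 at (4,1)
Step 4: ant0:(1,3)->N->(0,3) | ant1:(4,1)->N->(3,1)
  grid max=1 at (0,3)
Step 5: ant0:(0,3)->S->(1,3) | ant1:(3,1)->S->(4,1)
  grid max=2 at (4,1)
Final grid:
  0 0 0 0
  0 0 0 1
  0 0 0 0
  0 0 0 0
  0 2 0 0
Max pheromone 2 at (4,1)

Answer: (4,1)=2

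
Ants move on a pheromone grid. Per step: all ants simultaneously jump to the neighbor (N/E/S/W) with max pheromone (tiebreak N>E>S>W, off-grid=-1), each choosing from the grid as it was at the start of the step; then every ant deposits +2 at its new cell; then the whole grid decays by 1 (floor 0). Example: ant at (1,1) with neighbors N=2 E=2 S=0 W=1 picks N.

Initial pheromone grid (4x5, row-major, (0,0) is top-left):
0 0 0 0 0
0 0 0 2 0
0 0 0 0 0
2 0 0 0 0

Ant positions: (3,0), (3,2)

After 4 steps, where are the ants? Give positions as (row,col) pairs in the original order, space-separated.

Step 1: ant0:(3,0)->N->(2,0) | ant1:(3,2)->N->(2,2)
  grid max=1 at (1,3)
Step 2: ant0:(2,0)->S->(3,0) | ant1:(2,2)->N->(1,2)
  grid max=2 at (3,0)
Step 3: ant0:(3,0)->N->(2,0) | ant1:(1,2)->N->(0,2)
  grid max=1 at (0,2)
Step 4: ant0:(2,0)->S->(3,0) | ant1:(0,2)->E->(0,3)
  grid max=2 at (3,0)

(3,0) (0,3)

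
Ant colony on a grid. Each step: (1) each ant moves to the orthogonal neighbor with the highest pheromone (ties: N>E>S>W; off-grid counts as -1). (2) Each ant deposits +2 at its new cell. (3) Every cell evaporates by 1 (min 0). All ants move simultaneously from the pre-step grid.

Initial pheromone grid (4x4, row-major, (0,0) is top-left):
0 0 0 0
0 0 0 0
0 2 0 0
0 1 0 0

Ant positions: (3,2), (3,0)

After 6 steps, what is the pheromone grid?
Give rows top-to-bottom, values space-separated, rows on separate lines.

After step 1: ants at (3,1),(3,1)
  0 0 0 0
  0 0 0 0
  0 1 0 0
  0 4 0 0
After step 2: ants at (2,1),(2,1)
  0 0 0 0
  0 0 0 0
  0 4 0 0
  0 3 0 0
After step 3: ants at (3,1),(3,1)
  0 0 0 0
  0 0 0 0
  0 3 0 0
  0 6 0 0
After step 4: ants at (2,1),(2,1)
  0 0 0 0
  0 0 0 0
  0 6 0 0
  0 5 0 0
After step 5: ants at (3,1),(3,1)
  0 0 0 0
  0 0 0 0
  0 5 0 0
  0 8 0 0
After step 6: ants at (2,1),(2,1)
  0 0 0 0
  0 0 0 0
  0 8 0 0
  0 7 0 0

0 0 0 0
0 0 0 0
0 8 0 0
0 7 0 0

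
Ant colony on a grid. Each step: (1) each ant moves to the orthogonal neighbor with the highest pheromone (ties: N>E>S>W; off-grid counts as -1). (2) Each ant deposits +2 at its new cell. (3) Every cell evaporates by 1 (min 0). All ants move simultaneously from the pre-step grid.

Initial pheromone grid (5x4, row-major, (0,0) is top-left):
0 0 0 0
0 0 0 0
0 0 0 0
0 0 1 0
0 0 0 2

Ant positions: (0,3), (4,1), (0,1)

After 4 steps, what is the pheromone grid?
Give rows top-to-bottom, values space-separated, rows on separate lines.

After step 1: ants at (1,3),(3,1),(0,2)
  0 0 1 0
  0 0 0 1
  0 0 0 0
  0 1 0 0
  0 0 0 1
After step 2: ants at (0,3),(2,1),(0,3)
  0 0 0 3
  0 0 0 0
  0 1 0 0
  0 0 0 0
  0 0 0 0
After step 3: ants at (1,3),(1,1),(1,3)
  0 0 0 2
  0 1 0 3
  0 0 0 0
  0 0 0 0
  0 0 0 0
After step 4: ants at (0,3),(0,1),(0,3)
  0 1 0 5
  0 0 0 2
  0 0 0 0
  0 0 0 0
  0 0 0 0

0 1 0 5
0 0 0 2
0 0 0 0
0 0 0 0
0 0 0 0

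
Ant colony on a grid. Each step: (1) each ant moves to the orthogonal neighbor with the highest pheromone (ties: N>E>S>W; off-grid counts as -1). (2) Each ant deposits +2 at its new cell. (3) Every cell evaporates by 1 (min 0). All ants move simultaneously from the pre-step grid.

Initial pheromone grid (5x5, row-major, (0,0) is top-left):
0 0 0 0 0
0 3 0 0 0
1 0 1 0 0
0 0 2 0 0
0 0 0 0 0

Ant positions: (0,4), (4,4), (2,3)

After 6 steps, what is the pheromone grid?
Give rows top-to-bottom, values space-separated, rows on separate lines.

After step 1: ants at (1,4),(3,4),(2,2)
  0 0 0 0 0
  0 2 0 0 1
  0 0 2 0 0
  0 0 1 0 1
  0 0 0 0 0
After step 2: ants at (0,4),(2,4),(3,2)
  0 0 0 0 1
  0 1 0 0 0
  0 0 1 0 1
  0 0 2 0 0
  0 0 0 0 0
After step 3: ants at (1,4),(1,4),(2,2)
  0 0 0 0 0
  0 0 0 0 3
  0 0 2 0 0
  0 0 1 0 0
  0 0 0 0 0
After step 4: ants at (0,4),(0,4),(3,2)
  0 0 0 0 3
  0 0 0 0 2
  0 0 1 0 0
  0 0 2 0 0
  0 0 0 0 0
After step 5: ants at (1,4),(1,4),(2,2)
  0 0 0 0 2
  0 0 0 0 5
  0 0 2 0 0
  0 0 1 0 0
  0 0 0 0 0
After step 6: ants at (0,4),(0,4),(3,2)
  0 0 0 0 5
  0 0 0 0 4
  0 0 1 0 0
  0 0 2 0 0
  0 0 0 0 0

0 0 0 0 5
0 0 0 0 4
0 0 1 0 0
0 0 2 0 0
0 0 0 0 0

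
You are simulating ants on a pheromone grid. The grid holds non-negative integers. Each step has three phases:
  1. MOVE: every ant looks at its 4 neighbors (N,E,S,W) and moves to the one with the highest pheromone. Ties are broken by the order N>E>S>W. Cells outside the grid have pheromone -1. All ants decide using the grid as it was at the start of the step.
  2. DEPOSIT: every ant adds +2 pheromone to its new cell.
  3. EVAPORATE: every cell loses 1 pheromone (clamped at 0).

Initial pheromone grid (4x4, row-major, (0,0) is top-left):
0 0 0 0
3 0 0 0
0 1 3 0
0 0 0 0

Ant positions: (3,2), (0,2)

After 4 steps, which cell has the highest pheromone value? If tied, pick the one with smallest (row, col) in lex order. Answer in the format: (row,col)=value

Step 1: ant0:(3,2)->N->(2,2) | ant1:(0,2)->E->(0,3)
  grid max=4 at (2,2)
Step 2: ant0:(2,2)->N->(1,2) | ant1:(0,3)->S->(1,3)
  grid max=3 at (2,2)
Step 3: ant0:(1,2)->S->(2,2) | ant1:(1,3)->W->(1,2)
  grid max=4 at (2,2)
Step 4: ant0:(2,2)->N->(1,2) | ant1:(1,2)->S->(2,2)
  grid max=5 at (2,2)
Final grid:
  0 0 0 0
  0 0 3 0
  0 0 5 0
  0 0 0 0
Max pheromone 5 at (2,2)

Answer: (2,2)=5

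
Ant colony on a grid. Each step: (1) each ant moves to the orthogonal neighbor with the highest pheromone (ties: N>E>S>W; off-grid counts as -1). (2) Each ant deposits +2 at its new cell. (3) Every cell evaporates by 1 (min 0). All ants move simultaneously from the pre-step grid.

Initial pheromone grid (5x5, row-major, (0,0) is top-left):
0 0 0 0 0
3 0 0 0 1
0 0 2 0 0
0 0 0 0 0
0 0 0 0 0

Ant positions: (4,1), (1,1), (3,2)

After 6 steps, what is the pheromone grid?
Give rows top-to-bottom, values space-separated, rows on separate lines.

After step 1: ants at (3,1),(1,0),(2,2)
  0 0 0 0 0
  4 0 0 0 0
  0 0 3 0 0
  0 1 0 0 0
  0 0 0 0 0
After step 2: ants at (2,1),(0,0),(1,2)
  1 0 0 0 0
  3 0 1 0 0
  0 1 2 0 0
  0 0 0 0 0
  0 0 0 0 0
After step 3: ants at (2,2),(1,0),(2,2)
  0 0 0 0 0
  4 0 0 0 0
  0 0 5 0 0
  0 0 0 0 0
  0 0 0 0 0
After step 4: ants at (1,2),(0,0),(1,2)
  1 0 0 0 0
  3 0 3 0 0
  0 0 4 0 0
  0 0 0 0 0
  0 0 0 0 0
After step 5: ants at (2,2),(1,0),(2,2)
  0 0 0 0 0
  4 0 2 0 0
  0 0 7 0 0
  0 0 0 0 0
  0 0 0 0 0
After step 6: ants at (1,2),(0,0),(1,2)
  1 0 0 0 0
  3 0 5 0 0
  0 0 6 0 0
  0 0 0 0 0
  0 0 0 0 0

1 0 0 0 0
3 0 5 0 0
0 0 6 0 0
0 0 0 0 0
0 0 0 0 0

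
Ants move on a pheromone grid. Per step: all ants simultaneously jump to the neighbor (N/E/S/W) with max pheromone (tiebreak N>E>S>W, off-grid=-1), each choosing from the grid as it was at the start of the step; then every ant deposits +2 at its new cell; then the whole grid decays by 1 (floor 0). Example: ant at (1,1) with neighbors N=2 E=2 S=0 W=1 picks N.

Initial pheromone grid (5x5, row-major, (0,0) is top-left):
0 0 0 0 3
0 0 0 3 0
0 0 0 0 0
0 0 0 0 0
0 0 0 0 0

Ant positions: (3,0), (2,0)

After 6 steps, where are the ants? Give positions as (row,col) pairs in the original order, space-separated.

Step 1: ant0:(3,0)->N->(2,0) | ant1:(2,0)->N->(1,0)
  grid max=2 at (0,4)
Step 2: ant0:(2,0)->N->(1,0) | ant1:(1,0)->S->(2,0)
  grid max=2 at (1,0)
Step 3: ant0:(1,0)->S->(2,0) | ant1:(2,0)->N->(1,0)
  grid max=3 at (1,0)
Step 4: ant0:(2,0)->N->(1,0) | ant1:(1,0)->S->(2,0)
  grid max=4 at (1,0)
Step 5: ant0:(1,0)->S->(2,0) | ant1:(2,0)->N->(1,0)
  grid max=5 at (1,0)
Step 6: ant0:(2,0)->N->(1,0) | ant1:(1,0)->S->(2,0)
  grid max=6 at (1,0)

(1,0) (2,0)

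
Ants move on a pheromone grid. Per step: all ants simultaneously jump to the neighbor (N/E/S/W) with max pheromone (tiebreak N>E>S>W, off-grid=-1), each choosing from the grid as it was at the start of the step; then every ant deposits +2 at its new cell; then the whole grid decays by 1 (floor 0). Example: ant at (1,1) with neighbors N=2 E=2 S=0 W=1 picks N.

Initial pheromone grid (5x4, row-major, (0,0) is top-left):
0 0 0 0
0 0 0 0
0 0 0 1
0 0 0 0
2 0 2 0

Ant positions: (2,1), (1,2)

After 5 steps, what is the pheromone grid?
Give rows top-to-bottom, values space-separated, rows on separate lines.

After step 1: ants at (1,1),(0,2)
  0 0 1 0
  0 1 0 0
  0 0 0 0
  0 0 0 0
  1 0 1 0
After step 2: ants at (0,1),(0,3)
  0 1 0 1
  0 0 0 0
  0 0 0 0
  0 0 0 0
  0 0 0 0
After step 3: ants at (0,2),(1,3)
  0 0 1 0
  0 0 0 1
  0 0 0 0
  0 0 0 0
  0 0 0 0
After step 4: ants at (0,3),(0,3)
  0 0 0 3
  0 0 0 0
  0 0 0 0
  0 0 0 0
  0 0 0 0
After step 5: ants at (1,3),(1,3)
  0 0 0 2
  0 0 0 3
  0 0 0 0
  0 0 0 0
  0 0 0 0

0 0 0 2
0 0 0 3
0 0 0 0
0 0 0 0
0 0 0 0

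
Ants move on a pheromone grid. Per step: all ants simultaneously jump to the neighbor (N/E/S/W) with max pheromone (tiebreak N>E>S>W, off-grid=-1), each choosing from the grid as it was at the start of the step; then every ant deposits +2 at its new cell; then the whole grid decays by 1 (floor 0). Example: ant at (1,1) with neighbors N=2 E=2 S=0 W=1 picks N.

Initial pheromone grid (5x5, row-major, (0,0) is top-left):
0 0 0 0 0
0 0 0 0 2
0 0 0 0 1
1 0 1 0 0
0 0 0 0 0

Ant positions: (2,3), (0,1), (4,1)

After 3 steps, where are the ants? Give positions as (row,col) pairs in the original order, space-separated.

Step 1: ant0:(2,3)->E->(2,4) | ant1:(0,1)->E->(0,2) | ant2:(4,1)->N->(3,1)
  grid max=2 at (2,4)
Step 2: ant0:(2,4)->N->(1,4) | ant1:(0,2)->E->(0,3) | ant2:(3,1)->N->(2,1)
  grid max=2 at (1,4)
Step 3: ant0:(1,4)->S->(2,4) | ant1:(0,3)->E->(0,4) | ant2:(2,1)->N->(1,1)
  grid max=2 at (2,4)

(2,4) (0,4) (1,1)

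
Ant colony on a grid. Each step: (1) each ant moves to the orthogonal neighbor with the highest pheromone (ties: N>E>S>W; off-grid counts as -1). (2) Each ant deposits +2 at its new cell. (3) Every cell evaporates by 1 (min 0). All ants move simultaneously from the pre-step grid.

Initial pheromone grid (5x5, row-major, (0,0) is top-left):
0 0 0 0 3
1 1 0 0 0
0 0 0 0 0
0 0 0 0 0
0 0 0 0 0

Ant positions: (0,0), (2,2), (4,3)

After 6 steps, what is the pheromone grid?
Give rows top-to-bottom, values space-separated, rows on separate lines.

After step 1: ants at (1,0),(1,2),(3,3)
  0 0 0 0 2
  2 0 1 0 0
  0 0 0 0 0
  0 0 0 1 0
  0 0 0 0 0
After step 2: ants at (0,0),(0,2),(2,3)
  1 0 1 0 1
  1 0 0 0 0
  0 0 0 1 0
  0 0 0 0 0
  0 0 0 0 0
After step 3: ants at (1,0),(0,3),(1,3)
  0 0 0 1 0
  2 0 0 1 0
  0 0 0 0 0
  0 0 0 0 0
  0 0 0 0 0
After step 4: ants at (0,0),(1,3),(0,3)
  1 0 0 2 0
  1 0 0 2 0
  0 0 0 0 0
  0 0 0 0 0
  0 0 0 0 0
After step 5: ants at (1,0),(0,3),(1,3)
  0 0 0 3 0
  2 0 0 3 0
  0 0 0 0 0
  0 0 0 0 0
  0 0 0 0 0
After step 6: ants at (0,0),(1,3),(0,3)
  1 0 0 4 0
  1 0 0 4 0
  0 0 0 0 0
  0 0 0 0 0
  0 0 0 0 0

1 0 0 4 0
1 0 0 4 0
0 0 0 0 0
0 0 0 0 0
0 0 0 0 0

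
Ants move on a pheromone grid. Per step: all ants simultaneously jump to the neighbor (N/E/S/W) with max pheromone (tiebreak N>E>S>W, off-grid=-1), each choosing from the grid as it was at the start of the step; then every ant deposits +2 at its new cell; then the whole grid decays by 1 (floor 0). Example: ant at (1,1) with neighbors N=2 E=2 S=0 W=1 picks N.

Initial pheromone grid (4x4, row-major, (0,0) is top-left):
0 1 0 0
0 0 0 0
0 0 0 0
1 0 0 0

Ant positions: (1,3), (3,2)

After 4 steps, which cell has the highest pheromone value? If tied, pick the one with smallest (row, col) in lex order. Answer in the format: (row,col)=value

Step 1: ant0:(1,3)->N->(0,3) | ant1:(3,2)->N->(2,2)
  grid max=1 at (0,3)
Step 2: ant0:(0,3)->S->(1,3) | ant1:(2,2)->N->(1,2)
  grid max=1 at (1,2)
Step 3: ant0:(1,3)->W->(1,2) | ant1:(1,2)->E->(1,3)
  grid max=2 at (1,2)
Step 4: ant0:(1,2)->E->(1,3) | ant1:(1,3)->W->(1,2)
  grid max=3 at (1,2)
Final grid:
  0 0 0 0
  0 0 3 3
  0 0 0 0
  0 0 0 0
Max pheromone 3 at (1,2)

Answer: (1,2)=3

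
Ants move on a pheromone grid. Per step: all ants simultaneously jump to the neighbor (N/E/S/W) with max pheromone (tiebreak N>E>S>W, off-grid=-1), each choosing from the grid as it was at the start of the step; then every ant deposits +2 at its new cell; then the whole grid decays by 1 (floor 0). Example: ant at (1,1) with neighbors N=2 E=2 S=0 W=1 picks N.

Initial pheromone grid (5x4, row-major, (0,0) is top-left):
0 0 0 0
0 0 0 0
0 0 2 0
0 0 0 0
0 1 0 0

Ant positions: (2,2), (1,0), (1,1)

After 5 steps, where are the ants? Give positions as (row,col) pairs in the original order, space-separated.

Step 1: ant0:(2,2)->N->(1,2) | ant1:(1,0)->N->(0,0) | ant2:(1,1)->N->(0,1)
  grid max=1 at (0,0)
Step 2: ant0:(1,2)->S->(2,2) | ant1:(0,0)->E->(0,1) | ant2:(0,1)->W->(0,0)
  grid max=2 at (0,0)
Step 3: ant0:(2,2)->N->(1,2) | ant1:(0,1)->W->(0,0) | ant2:(0,0)->E->(0,1)
  grid max=3 at (0,0)
Step 4: ant0:(1,2)->S->(2,2) | ant1:(0,0)->E->(0,1) | ant2:(0,1)->W->(0,0)
  grid max=4 at (0,0)
Step 5: ant0:(2,2)->N->(1,2) | ant1:(0,1)->W->(0,0) | ant2:(0,0)->E->(0,1)
  grid max=5 at (0,0)

(1,2) (0,0) (0,1)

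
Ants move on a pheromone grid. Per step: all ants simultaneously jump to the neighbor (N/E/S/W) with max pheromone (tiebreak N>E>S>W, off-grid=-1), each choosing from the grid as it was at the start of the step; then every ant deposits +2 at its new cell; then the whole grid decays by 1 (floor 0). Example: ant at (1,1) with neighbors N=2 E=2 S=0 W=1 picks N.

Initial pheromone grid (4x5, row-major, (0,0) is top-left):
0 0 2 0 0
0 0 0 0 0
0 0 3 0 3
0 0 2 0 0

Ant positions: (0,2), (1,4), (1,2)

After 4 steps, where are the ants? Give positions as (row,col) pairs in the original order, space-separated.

Step 1: ant0:(0,2)->E->(0,3) | ant1:(1,4)->S->(2,4) | ant2:(1,2)->S->(2,2)
  grid max=4 at (2,2)
Step 2: ant0:(0,3)->W->(0,2) | ant1:(2,4)->N->(1,4) | ant2:(2,2)->S->(3,2)
  grid max=3 at (2,2)
Step 3: ant0:(0,2)->E->(0,3) | ant1:(1,4)->S->(2,4) | ant2:(3,2)->N->(2,2)
  grid max=4 at (2,2)
Step 4: ant0:(0,3)->W->(0,2) | ant1:(2,4)->N->(1,4) | ant2:(2,2)->S->(3,2)
  grid max=3 at (2,2)

(0,2) (1,4) (3,2)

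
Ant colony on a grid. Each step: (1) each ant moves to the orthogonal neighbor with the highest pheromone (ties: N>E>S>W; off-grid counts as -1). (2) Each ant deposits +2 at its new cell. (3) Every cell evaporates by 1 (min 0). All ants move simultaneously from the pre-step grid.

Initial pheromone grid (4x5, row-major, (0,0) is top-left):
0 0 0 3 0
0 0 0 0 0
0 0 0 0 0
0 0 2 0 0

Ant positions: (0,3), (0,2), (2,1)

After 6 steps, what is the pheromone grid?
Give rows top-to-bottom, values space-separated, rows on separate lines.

After step 1: ants at (0,4),(0,3),(1,1)
  0 0 0 4 1
  0 1 0 0 0
  0 0 0 0 0
  0 0 1 0 0
After step 2: ants at (0,3),(0,4),(0,1)
  0 1 0 5 2
  0 0 0 0 0
  0 0 0 0 0
  0 0 0 0 0
After step 3: ants at (0,4),(0,3),(0,2)
  0 0 1 6 3
  0 0 0 0 0
  0 0 0 0 0
  0 0 0 0 0
After step 4: ants at (0,3),(0,4),(0,3)
  0 0 0 9 4
  0 0 0 0 0
  0 0 0 0 0
  0 0 0 0 0
After step 5: ants at (0,4),(0,3),(0,4)
  0 0 0 10 7
  0 0 0 0 0
  0 0 0 0 0
  0 0 0 0 0
After step 6: ants at (0,3),(0,4),(0,3)
  0 0 0 13 8
  0 0 0 0 0
  0 0 0 0 0
  0 0 0 0 0

0 0 0 13 8
0 0 0 0 0
0 0 0 0 0
0 0 0 0 0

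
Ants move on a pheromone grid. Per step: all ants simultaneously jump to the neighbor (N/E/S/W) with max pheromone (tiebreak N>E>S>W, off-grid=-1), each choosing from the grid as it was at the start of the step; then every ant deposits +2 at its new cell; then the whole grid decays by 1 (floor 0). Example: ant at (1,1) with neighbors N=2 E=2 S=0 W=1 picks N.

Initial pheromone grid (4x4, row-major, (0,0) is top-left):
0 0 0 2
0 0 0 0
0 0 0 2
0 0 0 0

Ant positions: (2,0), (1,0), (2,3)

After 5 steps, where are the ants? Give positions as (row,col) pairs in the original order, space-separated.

Step 1: ant0:(2,0)->N->(1,0) | ant1:(1,0)->N->(0,0) | ant2:(2,3)->N->(1,3)
  grid max=1 at (0,0)
Step 2: ant0:(1,0)->N->(0,0) | ant1:(0,0)->S->(1,0) | ant2:(1,3)->N->(0,3)
  grid max=2 at (0,0)
Step 3: ant0:(0,0)->S->(1,0) | ant1:(1,0)->N->(0,0) | ant2:(0,3)->S->(1,3)
  grid max=3 at (0,0)
Step 4: ant0:(1,0)->N->(0,0) | ant1:(0,0)->S->(1,0) | ant2:(1,3)->N->(0,3)
  grid max=4 at (0,0)
Step 5: ant0:(0,0)->S->(1,0) | ant1:(1,0)->N->(0,0) | ant2:(0,3)->S->(1,3)
  grid max=5 at (0,0)

(1,0) (0,0) (1,3)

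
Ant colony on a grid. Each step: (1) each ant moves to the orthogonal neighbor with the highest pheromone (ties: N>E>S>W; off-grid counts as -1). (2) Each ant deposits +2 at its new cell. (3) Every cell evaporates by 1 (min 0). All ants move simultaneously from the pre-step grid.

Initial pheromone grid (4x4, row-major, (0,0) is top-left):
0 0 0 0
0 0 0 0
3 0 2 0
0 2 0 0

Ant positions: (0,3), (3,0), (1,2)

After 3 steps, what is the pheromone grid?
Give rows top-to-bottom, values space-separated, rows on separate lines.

After step 1: ants at (1,3),(2,0),(2,2)
  0 0 0 0
  0 0 0 1
  4 0 3 0
  0 1 0 0
After step 2: ants at (0,3),(1,0),(1,2)
  0 0 0 1
  1 0 1 0
  3 0 2 0
  0 0 0 0
After step 3: ants at (1,3),(2,0),(2,2)
  0 0 0 0
  0 0 0 1
  4 0 3 0
  0 0 0 0

0 0 0 0
0 0 0 1
4 0 3 0
0 0 0 0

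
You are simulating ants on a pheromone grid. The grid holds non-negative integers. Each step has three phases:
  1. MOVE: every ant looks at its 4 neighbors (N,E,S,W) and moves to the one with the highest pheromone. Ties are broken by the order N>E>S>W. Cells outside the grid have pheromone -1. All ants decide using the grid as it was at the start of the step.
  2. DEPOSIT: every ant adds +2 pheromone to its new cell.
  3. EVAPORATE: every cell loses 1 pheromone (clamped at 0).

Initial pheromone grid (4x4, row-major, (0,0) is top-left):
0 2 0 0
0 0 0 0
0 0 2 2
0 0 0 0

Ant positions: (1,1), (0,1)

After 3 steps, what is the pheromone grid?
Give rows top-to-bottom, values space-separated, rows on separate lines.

After step 1: ants at (0,1),(0,2)
  0 3 1 0
  0 0 0 0
  0 0 1 1
  0 0 0 0
After step 2: ants at (0,2),(0,1)
  0 4 2 0
  0 0 0 0
  0 0 0 0
  0 0 0 0
After step 3: ants at (0,1),(0,2)
  0 5 3 0
  0 0 0 0
  0 0 0 0
  0 0 0 0

0 5 3 0
0 0 0 0
0 0 0 0
0 0 0 0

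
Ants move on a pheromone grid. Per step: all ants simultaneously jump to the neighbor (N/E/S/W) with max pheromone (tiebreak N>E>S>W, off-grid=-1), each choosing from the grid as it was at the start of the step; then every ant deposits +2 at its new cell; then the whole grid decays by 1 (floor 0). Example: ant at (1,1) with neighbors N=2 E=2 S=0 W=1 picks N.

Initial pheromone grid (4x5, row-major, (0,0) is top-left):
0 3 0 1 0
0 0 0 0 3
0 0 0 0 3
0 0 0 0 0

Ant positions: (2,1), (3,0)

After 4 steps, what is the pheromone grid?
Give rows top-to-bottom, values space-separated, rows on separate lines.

After step 1: ants at (1,1),(2,0)
  0 2 0 0 0
  0 1 0 0 2
  1 0 0 0 2
  0 0 0 0 0
After step 2: ants at (0,1),(1,0)
  0 3 0 0 0
  1 0 0 0 1
  0 0 0 0 1
  0 0 0 0 0
After step 3: ants at (0,2),(0,0)
  1 2 1 0 0
  0 0 0 0 0
  0 0 0 0 0
  0 0 0 0 0
After step 4: ants at (0,1),(0,1)
  0 5 0 0 0
  0 0 0 0 0
  0 0 0 0 0
  0 0 0 0 0

0 5 0 0 0
0 0 0 0 0
0 0 0 0 0
0 0 0 0 0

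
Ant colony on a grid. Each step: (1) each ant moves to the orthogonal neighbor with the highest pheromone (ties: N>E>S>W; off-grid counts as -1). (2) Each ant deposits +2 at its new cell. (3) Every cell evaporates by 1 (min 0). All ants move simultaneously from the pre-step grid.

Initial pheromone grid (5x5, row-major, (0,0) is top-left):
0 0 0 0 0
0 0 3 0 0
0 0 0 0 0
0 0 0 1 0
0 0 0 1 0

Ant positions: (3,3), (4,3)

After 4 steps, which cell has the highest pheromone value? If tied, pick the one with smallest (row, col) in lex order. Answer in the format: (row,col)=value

Step 1: ant0:(3,3)->S->(4,3) | ant1:(4,3)->N->(3,3)
  grid max=2 at (1,2)
Step 2: ant0:(4,3)->N->(3,3) | ant1:(3,3)->S->(4,3)
  grid max=3 at (3,3)
Step 3: ant0:(3,3)->S->(4,3) | ant1:(4,3)->N->(3,3)
  grid max=4 at (3,3)
Step 4: ant0:(4,3)->N->(3,3) | ant1:(3,3)->S->(4,3)
  grid max=5 at (3,3)
Final grid:
  0 0 0 0 0
  0 0 0 0 0
  0 0 0 0 0
  0 0 0 5 0
  0 0 0 5 0
Max pheromone 5 at (3,3)

Answer: (3,3)=5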